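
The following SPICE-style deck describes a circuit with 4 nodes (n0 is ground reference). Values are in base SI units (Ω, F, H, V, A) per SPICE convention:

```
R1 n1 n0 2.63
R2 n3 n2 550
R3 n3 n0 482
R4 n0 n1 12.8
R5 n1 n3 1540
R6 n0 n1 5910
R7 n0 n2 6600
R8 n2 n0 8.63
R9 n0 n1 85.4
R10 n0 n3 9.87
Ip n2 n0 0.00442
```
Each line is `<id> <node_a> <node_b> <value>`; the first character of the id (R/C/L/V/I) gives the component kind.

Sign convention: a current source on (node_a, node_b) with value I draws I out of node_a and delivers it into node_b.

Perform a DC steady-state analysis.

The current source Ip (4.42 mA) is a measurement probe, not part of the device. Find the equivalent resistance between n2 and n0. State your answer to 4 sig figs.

Apply KCL at each of the 3 non-ground nodes and solve the resulting linear system.
Node n1: branches {R1, R4, R5, R6, R9} → V_1 = -8.886e-07
Node n2: branches {R2, R7, R8, Ip} → V_2 = -0.03752
Node n3: branches {R2, R3, R5, R10} → V_3 = -0.0006444

R_eq = 8.488 Ω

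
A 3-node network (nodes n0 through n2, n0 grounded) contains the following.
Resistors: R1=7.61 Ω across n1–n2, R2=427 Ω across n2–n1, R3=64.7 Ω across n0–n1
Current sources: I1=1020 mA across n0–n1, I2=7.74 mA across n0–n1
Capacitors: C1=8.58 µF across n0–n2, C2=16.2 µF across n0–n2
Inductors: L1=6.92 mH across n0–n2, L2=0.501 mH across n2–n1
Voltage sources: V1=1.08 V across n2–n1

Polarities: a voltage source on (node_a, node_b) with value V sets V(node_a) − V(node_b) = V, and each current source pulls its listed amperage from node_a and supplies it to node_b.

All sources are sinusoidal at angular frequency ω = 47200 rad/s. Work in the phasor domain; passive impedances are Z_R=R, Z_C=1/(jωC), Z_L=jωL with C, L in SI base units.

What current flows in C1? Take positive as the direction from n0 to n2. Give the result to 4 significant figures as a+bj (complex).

-0.3625-0.004803j A

Element admittances at ω=47200 rad/s:
  Y(R1) = 0.1314+0.000j S between n1,n2
  I1: injects 1.02 A into n1 (from n0)
  Y(C1) = 0.000+0.4050j S between n0,n2
  Y(R2) = 0.002342+0.000j S between n2,n1
  Y(R3) = 0.01546+0.000j S between n0,n1
  I2: injects 0.00774 A into n1 (from n0)
  Y(L1) = 0.000-0.003062j S between n0,n2
  Y(C2) = 0.000+0.7646j S between n0,n2
  Y(L2) = 0.000-0.04229j S between n2,n1
  V1: constraint V(n2)−V(n1) = 1.08
Assemble and solve the 3×3 MNA system:
  V(n1)=-1.068-0.8952j  V(n2)=0.01186-0.8952j
  i(V1)=-1.189+0.03184j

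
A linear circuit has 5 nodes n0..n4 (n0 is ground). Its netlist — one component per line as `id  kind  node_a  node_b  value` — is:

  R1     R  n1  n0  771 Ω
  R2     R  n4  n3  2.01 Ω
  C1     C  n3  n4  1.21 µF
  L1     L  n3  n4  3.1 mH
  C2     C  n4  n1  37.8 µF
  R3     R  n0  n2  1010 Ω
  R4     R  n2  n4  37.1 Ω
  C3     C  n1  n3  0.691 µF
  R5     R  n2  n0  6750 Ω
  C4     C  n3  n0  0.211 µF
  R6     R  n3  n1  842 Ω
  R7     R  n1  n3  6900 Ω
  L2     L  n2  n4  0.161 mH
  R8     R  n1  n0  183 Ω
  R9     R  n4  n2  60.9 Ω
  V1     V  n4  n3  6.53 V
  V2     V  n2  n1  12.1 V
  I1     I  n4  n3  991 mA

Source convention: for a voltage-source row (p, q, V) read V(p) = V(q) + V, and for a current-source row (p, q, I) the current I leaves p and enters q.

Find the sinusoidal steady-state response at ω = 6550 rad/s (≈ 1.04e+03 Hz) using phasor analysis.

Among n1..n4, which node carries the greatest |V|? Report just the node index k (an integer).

MNA unknowns: 4 node voltages V₁..V_4 plus 2 source currents (V1, V2)
R1: Y=0.001297+0.000j on G[1,0]
R2: Y=0.4975+0.000j on G[4,3]
C1: Y=0.000+0.007926j on G[3,4]
L1: Y=0.000-0.04925j on G[3,4]
C2: Y=0.000+0.2476j on G[4,1]
R3: Y=0.0009901+0.000j on G[0,2]
R4: Y=0.02695+0.000j on G[2,4]
C3: Y=0.000+0.004526j on G[1,3]
R5: Y=0.0001481+0.000j on G[2,0]
C4: Y=0.000+0.001382j on G[3,0]
R6: Y=0.001188+0.000j on G[3,1]
R7: Y=0.0001449+0.000j on G[1,3]
L2: Y=0.000-0.9483j on G[2,4]
R8: Y=0.005464+0.000j on G[1,0]
R9: Y=0.01642+0.000j on G[4,2]
V1: row V4−V3=6.53, i_V1 at 4,3
V2: row V2−V1=12.1, i_V2 at 2,1
I1: z[4]−=0.991, z[3]+=0.991
solve → V1=-2.036-1.377j, V2=10.06-1.377j, V3=7.871-1.669j, V4=14.40-1.669j
aux → i_V1=-4.223+0.3252j, i_V2=-0.1007-4.123j

4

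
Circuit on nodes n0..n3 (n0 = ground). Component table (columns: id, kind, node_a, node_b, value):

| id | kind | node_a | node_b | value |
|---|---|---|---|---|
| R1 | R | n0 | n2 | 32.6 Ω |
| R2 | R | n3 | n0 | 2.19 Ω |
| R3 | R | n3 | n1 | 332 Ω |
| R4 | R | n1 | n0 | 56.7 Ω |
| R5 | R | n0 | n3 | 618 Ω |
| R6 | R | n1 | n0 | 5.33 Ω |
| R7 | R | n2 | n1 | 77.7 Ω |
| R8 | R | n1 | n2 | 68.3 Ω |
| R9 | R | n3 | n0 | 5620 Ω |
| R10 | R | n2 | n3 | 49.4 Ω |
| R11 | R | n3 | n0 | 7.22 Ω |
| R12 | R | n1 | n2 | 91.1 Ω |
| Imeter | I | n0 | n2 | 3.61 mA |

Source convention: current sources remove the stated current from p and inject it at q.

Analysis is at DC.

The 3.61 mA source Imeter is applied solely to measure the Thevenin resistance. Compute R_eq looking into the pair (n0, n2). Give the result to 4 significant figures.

R_eq = 12.09 Ω

Element admittances at DC:
  Y(R1) = 0.03067 S between n0,n2
  Y(R2) = 0.4566 S between n3,n0
  Y(R3) = 0.003012 S between n3,n1
  Y(R4) = 0.01764 S between n1,n0
  Y(R5) = 0.001618 S between n0,n3
  Y(R6) = 0.1876 S between n1,n0
  Y(R7) = 0.01287 S between n2,n1
  Y(R8) = 0.01464 S between n1,n2
  Y(R9) = 0.0001779 S between n3,n0
  Y(R10) = 0.02024 S between n2,n3
  Y(R11) = 0.1385 S between n3,n0
  Y(R12) = 0.01098 S between n1,n2
  Imeter: injects 0.00361 A into n2 (from n0)
Assemble and solve the 3×3 MNA system:
  V(n1)=0.006826  V(n2)=0.04365  V(n3)=0.001458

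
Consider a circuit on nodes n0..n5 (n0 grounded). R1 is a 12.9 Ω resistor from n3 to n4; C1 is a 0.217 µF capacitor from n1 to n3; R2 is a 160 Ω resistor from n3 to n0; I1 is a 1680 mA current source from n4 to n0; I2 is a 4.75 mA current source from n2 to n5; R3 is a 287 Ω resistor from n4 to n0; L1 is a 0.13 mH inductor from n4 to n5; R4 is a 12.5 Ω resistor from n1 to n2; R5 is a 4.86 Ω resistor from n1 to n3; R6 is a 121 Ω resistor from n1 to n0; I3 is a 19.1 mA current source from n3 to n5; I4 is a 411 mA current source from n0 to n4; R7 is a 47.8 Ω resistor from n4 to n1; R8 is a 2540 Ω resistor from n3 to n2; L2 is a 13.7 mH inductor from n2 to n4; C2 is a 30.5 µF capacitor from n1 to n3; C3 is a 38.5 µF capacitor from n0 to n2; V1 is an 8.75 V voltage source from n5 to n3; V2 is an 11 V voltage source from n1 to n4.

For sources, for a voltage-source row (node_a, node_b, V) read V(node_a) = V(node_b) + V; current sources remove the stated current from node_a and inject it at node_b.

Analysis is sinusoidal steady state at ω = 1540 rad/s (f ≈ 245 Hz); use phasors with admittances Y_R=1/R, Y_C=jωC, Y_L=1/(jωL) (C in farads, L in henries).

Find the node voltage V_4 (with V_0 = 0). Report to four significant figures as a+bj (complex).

-18.24+5.441j V

MNA unknowns: 5 node voltages V₁..V_5 plus 2 source currents (V1, V2)
R1: Y=0.07752+0.000j on G[3,4]
C1: Y=0.000+0.0003342j on G[1,3]
R2: Y=0.006250+0.000j on G[3,0]
I1: z[4]−=1.68, z[0]+=1.68
I2: z[2]−=0.00475, z[5]+=0.00475
R3: Y=0.003484+0.000j on G[4,0]
L1: Y=0.000-4.995j on G[4,5]
R4: Y=0.08000+0.000j on G[1,2]
R5: Y=0.2058+0.000j on G[1,3]
R6: Y=0.008264+0.000j on G[1,0]
I3: z[3]−=0.0191, z[5]+=0.0191
I4: z[0]−=0.411, z[4]+=0.411
R7: Y=0.02092+0.000j on G[4,1]
R8: Y=0.0003937+0.000j on G[3,2]
L2: Y=0.000-0.04740j on G[2,4]
C2: Y=0.000+0.04697j on G[1,3]
C3: Y=0.000+0.05929j on G[0,2]
V1: row V5−V3=8.75, i_V1 at 5,3
V2: row V1−V4=11, i_V2 at 1,4
solve → V1=-7.244+5.441j, V2=-1.758+16.46j, V3=-27.12+6.444j, V4=-18.24+5.441j, V5=-18.37+6.444j
aux → i_V1=-4.985-0.6197j, i_V2=-3.868+0.1029j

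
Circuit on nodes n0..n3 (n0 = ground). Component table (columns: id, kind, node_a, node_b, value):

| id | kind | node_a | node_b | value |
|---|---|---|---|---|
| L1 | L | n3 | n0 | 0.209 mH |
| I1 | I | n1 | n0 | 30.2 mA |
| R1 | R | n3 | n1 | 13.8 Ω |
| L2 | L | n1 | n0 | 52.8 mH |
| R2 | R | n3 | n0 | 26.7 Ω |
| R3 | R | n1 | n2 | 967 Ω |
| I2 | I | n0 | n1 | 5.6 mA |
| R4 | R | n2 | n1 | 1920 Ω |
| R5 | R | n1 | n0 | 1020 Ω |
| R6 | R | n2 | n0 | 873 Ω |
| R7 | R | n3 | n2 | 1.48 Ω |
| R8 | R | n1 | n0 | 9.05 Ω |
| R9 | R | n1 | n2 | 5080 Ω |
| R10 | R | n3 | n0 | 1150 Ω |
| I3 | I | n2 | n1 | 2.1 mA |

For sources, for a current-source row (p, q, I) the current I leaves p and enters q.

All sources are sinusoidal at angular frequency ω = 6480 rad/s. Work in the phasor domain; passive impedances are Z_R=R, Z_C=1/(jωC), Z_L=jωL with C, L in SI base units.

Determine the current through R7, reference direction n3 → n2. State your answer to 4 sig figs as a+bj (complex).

0.002299-2.911e-05j A

MNA unknowns: 3 node voltages V₁..V_3
L1: Y=0.000-0.7384j on G[3,0]
I1: z[1]−=0.0302, z[0]+=0.0302
R1: Y=0.07246+0.000j on G[3,1]
L2: Y=0.000-0.002923j on G[1,0]
R2: Y=0.03745+0.000j on G[3,0]
R3: Y=0.001034+0.000j on G[1,2]
I2: z[0]−=0.0056, z[1]+=0.0056
R4: Y=0.0005208+0.000j on G[2,1]
R5: Y=0.0009804+0.000j on G[1,0]
R6: Y=0.001145+0.000j on G[2,0]
R7: Y=0.6757+0.000j on G[3,2]
R8: Y=0.1105+0.000j on G[1,0]
R9: Y=0.0001969+0.000j on G[1,2]
R10: Y=0.0008696+0.000j on G[3,0]
I3: z[2]−=0.0021, z[1]+=0.0021
solve → V1=-0.1217-0.007842j, V2=-0.004897-0.01479j, V3=-0.001495-0.01483j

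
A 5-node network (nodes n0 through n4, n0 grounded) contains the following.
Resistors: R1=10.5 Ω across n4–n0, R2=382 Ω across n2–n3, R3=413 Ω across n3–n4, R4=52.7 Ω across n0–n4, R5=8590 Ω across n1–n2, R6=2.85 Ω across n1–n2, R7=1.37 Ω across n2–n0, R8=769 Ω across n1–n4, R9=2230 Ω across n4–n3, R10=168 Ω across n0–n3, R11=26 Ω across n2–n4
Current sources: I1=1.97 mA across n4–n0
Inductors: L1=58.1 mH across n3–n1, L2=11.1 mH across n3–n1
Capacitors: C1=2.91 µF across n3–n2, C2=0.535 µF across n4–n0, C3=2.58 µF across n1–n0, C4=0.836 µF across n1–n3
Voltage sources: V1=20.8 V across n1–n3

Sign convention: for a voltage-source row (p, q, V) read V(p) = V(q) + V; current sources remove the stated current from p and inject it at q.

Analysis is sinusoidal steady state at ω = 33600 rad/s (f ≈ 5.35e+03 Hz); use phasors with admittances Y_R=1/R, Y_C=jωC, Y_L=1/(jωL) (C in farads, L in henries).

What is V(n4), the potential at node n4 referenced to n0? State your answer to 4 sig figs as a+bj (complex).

-0.1567+0.01536j V

Apply KCL at each of the 4 non-ground nodes and solve the resulting linear system.
Node n1: branches {L1, L2, C3, R5, C4, R6, R8, V1} → V_1 = 3.235+3.712j
Node n2: branches {R2, C1, R5, R6, R7, R11} → V_2 = 0.6063-0.4131j
Node n3: branches {R2, L1, R3, C1, L2, C4, R9, R10, V1} → V_3 = -17.56+3.712j
Node n4: branches {R1, I1, R3, C2, R4, R8, R9, R11} → V_4 = -0.1567+0.01536j
Source currents: i(V1)=-0.6054-2.251j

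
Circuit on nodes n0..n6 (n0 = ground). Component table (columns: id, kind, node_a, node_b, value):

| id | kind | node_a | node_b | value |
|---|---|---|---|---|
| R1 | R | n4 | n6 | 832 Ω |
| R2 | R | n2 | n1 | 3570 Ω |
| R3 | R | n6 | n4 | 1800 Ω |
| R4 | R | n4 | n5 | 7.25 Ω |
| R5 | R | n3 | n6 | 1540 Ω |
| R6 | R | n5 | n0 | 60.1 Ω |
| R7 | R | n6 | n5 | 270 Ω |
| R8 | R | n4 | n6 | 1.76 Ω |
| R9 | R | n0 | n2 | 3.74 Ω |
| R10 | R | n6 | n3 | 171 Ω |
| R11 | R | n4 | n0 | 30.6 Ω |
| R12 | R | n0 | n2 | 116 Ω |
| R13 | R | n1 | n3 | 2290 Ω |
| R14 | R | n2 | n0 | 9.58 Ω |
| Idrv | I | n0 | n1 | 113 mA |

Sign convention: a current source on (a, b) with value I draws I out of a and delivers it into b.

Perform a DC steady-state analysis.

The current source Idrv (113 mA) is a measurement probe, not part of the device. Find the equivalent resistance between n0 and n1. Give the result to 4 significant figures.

R_eq = 1459. Ω

MNA unknowns: 6 node voltages V₁..V_6
R1: Y=0.001202 on G[4,6]
R2: Y=0.0002801 on G[2,1]
R3: Y=0.0005556 on G[6,4]
R4: Y=0.1379 on G[4,5]
R5: Y=0.0006494 on G[3,6]
R6: Y=0.01664 on G[5,0]
R7: Y=0.003704 on G[6,5]
R8: Y=0.5682 on G[4,6]
R9: Y=0.2674 on G[0,2]
R10: Y=0.005848 on G[6,3]
R11: Y=0.03268 on G[4,0]
R12: Y=0.008621 on G[0,2]
R13: Y=0.0004367 on G[1,3]
R14: Y=0.1044 on G[2,0]
Idrv: z[0]−=0.113, z[1]+=0.113
solve → V1=164.9, V2=0.1213, V3=11.81, V4=1.404, V5=1.259, V6=1.520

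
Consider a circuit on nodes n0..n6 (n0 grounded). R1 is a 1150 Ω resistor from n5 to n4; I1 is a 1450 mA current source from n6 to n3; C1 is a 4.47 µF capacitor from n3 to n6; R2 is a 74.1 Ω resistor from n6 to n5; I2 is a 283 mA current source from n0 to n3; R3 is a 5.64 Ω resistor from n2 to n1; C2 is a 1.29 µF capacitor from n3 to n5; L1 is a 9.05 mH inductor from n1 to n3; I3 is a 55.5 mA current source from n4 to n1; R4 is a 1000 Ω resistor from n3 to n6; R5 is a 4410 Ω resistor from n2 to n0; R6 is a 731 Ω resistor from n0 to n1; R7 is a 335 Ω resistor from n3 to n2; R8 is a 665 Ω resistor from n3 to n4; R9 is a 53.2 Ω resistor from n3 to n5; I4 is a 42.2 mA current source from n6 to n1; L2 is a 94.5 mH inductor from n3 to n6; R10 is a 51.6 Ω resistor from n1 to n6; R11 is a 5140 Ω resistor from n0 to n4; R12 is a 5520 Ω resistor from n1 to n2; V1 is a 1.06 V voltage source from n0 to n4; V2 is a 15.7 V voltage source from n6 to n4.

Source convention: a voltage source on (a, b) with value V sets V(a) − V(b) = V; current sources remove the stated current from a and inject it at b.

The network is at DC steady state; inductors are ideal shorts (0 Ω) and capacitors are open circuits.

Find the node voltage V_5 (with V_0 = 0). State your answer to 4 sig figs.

14.23 V

MNA unknowns: 6 node voltages V₁..V_6 plus 4 source currents (L1, L2, V1, V2)
R1: Y=0.0008696 on G[5,4]
I1: z[6]−=1.45, z[3]+=1.45
C1: Y=0.000 on G[3,6]
R2: Y=0.01350 on G[6,5]
I2: z[0]−=0.283, z[3]+=0.283
R3: Y=0.1773 on G[2,1]
C2: Y=0.000 on G[3,5]
L1: row V1−V3=0, i_L1 at 1,3
I3: z[4]−=0.0555, z[1]+=0.0555
R4: Y=0.001000 on G[3,6]
R5: Y=0.0002268 on G[2,0]
R6: Y=0.001368 on G[0,1]
R7: Y=0.002985 on G[3,2]
R8: Y=0.001504 on G[3,4]
R9: Y=0.01880 on G[3,5]
I4: z[6]−=0.0422, z[1]+=0.0422
L2: row V3−V6=0, i_L2 at 3,6
R10: Y=0.01938 on G[1,6]
R11: Y=0.0001946 on G[0,4]
R12: Y=0.0001812 on G[1,2]
V1: row V0−V4=1.06, i_V1 at 0,4
V2: row V6−V4=15.7, i_V2 at 6,4
solve → V1=14.64, V2=14.62, V3=14.64, V4=-1.060, V5=14.23, V6=14.64
aux → i_L1=0.07441, i_L2=1.776, i_V1=-0.2599, i_V2=0.2783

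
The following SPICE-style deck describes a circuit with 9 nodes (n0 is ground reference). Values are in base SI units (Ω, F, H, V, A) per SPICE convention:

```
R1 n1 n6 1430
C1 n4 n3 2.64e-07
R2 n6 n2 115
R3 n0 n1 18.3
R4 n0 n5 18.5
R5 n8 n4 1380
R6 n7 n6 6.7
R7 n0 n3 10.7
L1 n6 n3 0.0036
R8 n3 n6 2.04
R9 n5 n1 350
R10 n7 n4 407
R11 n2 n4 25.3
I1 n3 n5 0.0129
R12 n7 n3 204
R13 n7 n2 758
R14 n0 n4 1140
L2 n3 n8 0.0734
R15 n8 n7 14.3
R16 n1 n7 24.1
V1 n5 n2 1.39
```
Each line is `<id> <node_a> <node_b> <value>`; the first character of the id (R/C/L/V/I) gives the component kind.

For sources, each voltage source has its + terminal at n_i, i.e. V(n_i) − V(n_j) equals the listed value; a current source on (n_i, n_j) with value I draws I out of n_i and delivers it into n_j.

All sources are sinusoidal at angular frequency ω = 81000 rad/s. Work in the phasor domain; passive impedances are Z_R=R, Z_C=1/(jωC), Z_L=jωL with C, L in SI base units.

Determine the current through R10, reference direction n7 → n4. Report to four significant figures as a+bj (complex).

0.001057-0.0008080j A

MNA unknowns: 8 node voltages V₁..V_8 plus 1 source current (V1)
R1: Y=0.0006993+0.000j on G[1,6]
C1: Y=0.000+0.02138j on G[4,3]
R2: Y=0.008696+0.000j on G[6,2]
R3: Y=0.05464+0.000j on G[0,1]
R4: Y=0.05405+0.000j on G[0,5]
R5: Y=0.0007246+0.000j on G[8,4]
R6: Y=0.1493+0.000j on G[7,6]
R7: Y=0.09346+0.000j on G[0,3]
L1: Y=0.000-0.003429j on G[6,3]
R8: Y=0.4902+0.000j on G[3,6]
R9: Y=0.002857+0.000j on G[5,1]
R10: Y=0.002457+0.000j on G[7,4]
R11: Y=0.03953+0.000j on G[2,4]
I1: z[3]−=0.0129, z[5]+=0.0129
R12: Y=0.004902+0.000j on G[7,3]
R13: Y=0.001319+0.000j on G[7,2]
R14: Y=0.0008772+0.000j on G[0,4]
L2: Y=0.000-0.0001682j on G[3,8]
R15: Y=0.06993+0.000j on G[8,7]
R16: Y=0.04149+0.000j on G[1,7]
V1: row V5−V2=1.39, i_V1 at 5,2
solve → V1=-0.07855-0.01196j, V2=-0.8877+0.1043j, V3=-0.2385-0.05609j, V4=-0.6495+0.2938j, V5=0.5023+0.1043j, V6=-0.2426-0.04909j, V7=-0.2192-0.03510j, V8=-0.2237-0.03169j
aux → i_V1=-0.01591-0.005970j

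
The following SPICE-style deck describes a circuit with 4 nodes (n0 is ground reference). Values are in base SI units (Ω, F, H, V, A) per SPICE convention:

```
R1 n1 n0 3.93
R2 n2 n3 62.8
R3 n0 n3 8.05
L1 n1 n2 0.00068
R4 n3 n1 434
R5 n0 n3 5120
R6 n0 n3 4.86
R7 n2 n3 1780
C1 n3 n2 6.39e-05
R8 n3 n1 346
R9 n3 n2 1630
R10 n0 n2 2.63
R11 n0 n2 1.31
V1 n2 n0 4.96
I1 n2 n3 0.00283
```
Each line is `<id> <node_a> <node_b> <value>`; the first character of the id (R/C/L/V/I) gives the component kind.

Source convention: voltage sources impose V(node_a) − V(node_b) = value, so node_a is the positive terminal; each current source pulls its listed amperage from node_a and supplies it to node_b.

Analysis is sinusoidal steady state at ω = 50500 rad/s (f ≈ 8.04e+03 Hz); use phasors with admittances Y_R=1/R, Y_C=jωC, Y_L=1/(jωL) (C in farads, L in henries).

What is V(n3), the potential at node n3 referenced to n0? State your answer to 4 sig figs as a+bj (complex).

4.904+0.5082j V

MNA unknowns: 3 node voltages V₁..V_3 plus 1 source current (V1)
R1: Y=0.2545+0.000j on G[1,0]
R2: Y=0.01592+0.000j on G[2,3]
R3: Y=0.1242+0.000j on G[0,3]
L1: Y=0.000-0.02912j on G[1,2]
R4: Y=0.002304+0.000j on G[3,1]
R5: Y=0.0001953+0.000j on G[0,3]
R6: Y=0.2058+0.000j on G[0,3]
R7: Y=0.0005618+0.000j on G[2,3]
C1: Y=0.000+3.227j on G[3,2]
R8: Y=0.002890+0.000j on G[3,1]
R9: Y=0.0006135+0.000j on G[3,2]
R10: Y=0.3802+0.000j on G[0,2]
R11: Y=0.7634+0.000j on G[0,2]
V1: row V2−V0=4.96, i_V1 at 2,0
I1: z[2]−=0.00283, z[3]+=0.00283
solve → V1=0.1574-0.5285j, V2=4.960+0.000j, V3=4.904+0.5082j
aux → i_V1=-7.331-0.03333j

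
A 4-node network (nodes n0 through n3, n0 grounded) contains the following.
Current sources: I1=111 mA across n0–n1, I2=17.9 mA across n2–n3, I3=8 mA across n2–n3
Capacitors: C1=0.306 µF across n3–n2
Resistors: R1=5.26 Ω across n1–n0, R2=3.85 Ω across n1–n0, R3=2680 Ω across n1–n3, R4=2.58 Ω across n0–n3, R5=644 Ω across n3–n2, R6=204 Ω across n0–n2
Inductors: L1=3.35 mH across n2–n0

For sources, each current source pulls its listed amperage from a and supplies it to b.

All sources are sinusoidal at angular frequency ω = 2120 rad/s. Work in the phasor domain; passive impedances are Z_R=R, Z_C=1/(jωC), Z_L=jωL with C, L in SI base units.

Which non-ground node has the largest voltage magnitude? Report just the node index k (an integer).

MNA unknowns: 3 node voltages V₁..V_3
I1: z[0]−=0.111, z[1]+=0.111
C1: Y=0.000+0.0006487j on G[3,2]
R1: Y=0.1901+0.000j on G[1,0]
R2: Y=0.2597+0.000j on G[1,0]
R3: Y=0.0003731+0.000j on G[1,3]
I2: z[2]−=0.0179, z[3]+=0.0179
R4: Y=0.3876+0.000j on G[0,3]
R5: Y=0.001553+0.000j on G[3,2]
R6: Y=0.004902+0.000j on G[0,2]
L1: Y=0.000-0.1408j on G[2,0]
I3: z[2]−=0.008, z[3]+=0.008
solve → V1=0.2466-7.113e-07j, V2=-0.008758-0.1836j, V3=0.06700-0.0008582j

1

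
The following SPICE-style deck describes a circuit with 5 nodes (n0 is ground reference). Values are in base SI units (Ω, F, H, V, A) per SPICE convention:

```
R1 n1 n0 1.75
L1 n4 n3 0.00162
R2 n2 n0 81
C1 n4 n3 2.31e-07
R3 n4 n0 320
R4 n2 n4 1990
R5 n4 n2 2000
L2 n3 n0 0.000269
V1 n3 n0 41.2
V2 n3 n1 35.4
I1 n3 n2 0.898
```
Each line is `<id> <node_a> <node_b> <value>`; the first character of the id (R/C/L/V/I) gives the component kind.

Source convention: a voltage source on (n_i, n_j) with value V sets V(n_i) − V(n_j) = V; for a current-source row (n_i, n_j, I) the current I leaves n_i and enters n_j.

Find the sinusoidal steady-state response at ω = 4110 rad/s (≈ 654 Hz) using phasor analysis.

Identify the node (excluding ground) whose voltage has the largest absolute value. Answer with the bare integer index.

2

MNA unknowns: 4 node voltages V₁..V_4 plus 2 source currents (V1, V2)
R1: Y=0.5714+0.000j on G[1,0]
L1: Y=0.000-0.1502j on G[4,3]
R2: Y=0.01235+0.000j on G[2,0]
C1: Y=0.000+0.0009494j on G[4,3]
R3: Y=0.003125+0.000j on G[4,0]
R4: Y=0.0005025+0.000j on G[2,4]
R5: Y=0.0005000+0.000j on G[4,2]
L2: Y=0.000-0.9045j on G[3,0]
V1: row V3−V0=41.2, i_V1 at 3,0
V2: row V3−V1=35.4, i_V2 at 3,1
I1: z[3]−=0.898, z[2]+=0.898
solve → V1=5.800+0.000j, V2=70.37-0.05004j, V3=41.20+0.000j, V4=41.18-0.6663j
aux → i_V1=-4.312+37.27j, i_V2=3.314+0.000j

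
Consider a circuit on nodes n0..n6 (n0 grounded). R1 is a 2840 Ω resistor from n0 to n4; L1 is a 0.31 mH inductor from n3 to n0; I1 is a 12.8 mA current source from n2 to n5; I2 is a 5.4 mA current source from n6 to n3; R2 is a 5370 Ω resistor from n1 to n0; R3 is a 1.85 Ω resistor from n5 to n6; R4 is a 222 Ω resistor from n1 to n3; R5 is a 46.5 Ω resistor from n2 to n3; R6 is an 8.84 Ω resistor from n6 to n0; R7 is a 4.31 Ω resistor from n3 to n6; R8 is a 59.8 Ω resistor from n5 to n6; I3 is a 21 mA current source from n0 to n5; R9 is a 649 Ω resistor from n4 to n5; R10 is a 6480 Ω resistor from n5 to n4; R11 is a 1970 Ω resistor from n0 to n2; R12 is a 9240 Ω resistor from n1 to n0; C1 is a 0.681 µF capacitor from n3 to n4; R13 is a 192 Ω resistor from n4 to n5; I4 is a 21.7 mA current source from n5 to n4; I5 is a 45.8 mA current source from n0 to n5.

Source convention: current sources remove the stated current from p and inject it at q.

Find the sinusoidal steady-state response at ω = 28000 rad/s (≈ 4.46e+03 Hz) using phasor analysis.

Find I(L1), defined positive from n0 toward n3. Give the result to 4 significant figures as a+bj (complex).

MNA unknowns: 6 node voltages V₁..V_6
R1: Y=0.0003521+0.000j on G[0,4]
L1: Y=0.000-0.1152j on G[3,0]
I1: z[2]−=0.0128, z[5]+=0.0128
I2: z[6]−=0.0054, z[3]+=0.0054
R2: Y=0.0001862+0.000j on G[1,0]
R3: Y=0.5405+0.000j on G[5,6]
R4: Y=0.004505+0.000j on G[1,3]
R5: Y=0.02151+0.000j on G[2,3]
R6: Y=0.1131+0.000j on G[6,0]
R7: Y=0.2320+0.000j on G[3,6]
R8: Y=0.01672+0.000j on G[5,6]
I3: z[0]−=0.021, z[5]+=0.021
R9: Y=0.001541+0.000j on G[4,5]
R10: Y=0.0001543+0.000j on G[5,4]
R11: Y=0.0005076+0.000j on G[0,2]
R12: Y=0.0001082+0.000j on G[1,0]
C1: Y=0.000+0.01907j on G[3,4]
R13: Y=0.005208+0.000j on G[4,5]
I4: z[5]−=0.0217, z[4]+=0.0217
I5: z[0]−=0.0458, z[5]+=0.0458
solve → V1=0.1720+0.2874j, V2=-0.4024+0.2991j, V3=0.1833+0.3061j, V4=0.5383-0.7662j, V5=0.3842+0.1753j, V6=0.2784+0.1870j

-0.03527+0.02112j A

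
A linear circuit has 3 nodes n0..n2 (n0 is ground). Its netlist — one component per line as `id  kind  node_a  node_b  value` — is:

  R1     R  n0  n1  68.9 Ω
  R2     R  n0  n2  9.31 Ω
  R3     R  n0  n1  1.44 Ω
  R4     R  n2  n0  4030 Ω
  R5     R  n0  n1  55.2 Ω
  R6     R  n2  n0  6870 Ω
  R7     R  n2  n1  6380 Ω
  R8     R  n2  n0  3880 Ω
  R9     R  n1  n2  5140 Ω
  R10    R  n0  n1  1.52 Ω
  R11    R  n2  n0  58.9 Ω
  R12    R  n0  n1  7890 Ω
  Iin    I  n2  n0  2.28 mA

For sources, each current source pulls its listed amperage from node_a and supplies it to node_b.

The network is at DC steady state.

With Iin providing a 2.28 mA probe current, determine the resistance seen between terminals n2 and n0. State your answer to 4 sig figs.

R_eq = 7.975 Ω

Element admittances at DC:
  Y(R1) = 0.01451 S between n0,n1
  Y(R2) = 0.1074 S between n0,n2
  Y(R3) = 0.6944 S between n0,n1
  Y(R4) = 0.0002481 S between n2,n0
  Y(R5) = 0.01812 S between n0,n1
  Y(R6) = 0.0001456 S between n2,n0
  Y(R7) = 0.0001567 S between n2,n1
  Y(R8) = 0.0002577 S between n2,n0
  Y(R9) = 0.0001946 S between n1,n2
  Y(R10) = 0.6579 S between n0,n1
  Y(R11) = 0.01698 S between n2,n0
  Y(R12) = 0.0001267 S between n0,n1
  Iin: injects 0.00228 A into n0 (from n2)
Assemble and solve the 2×2 MNA system:
  V(n1)=-4.610e-06  V(n2)=-0.01818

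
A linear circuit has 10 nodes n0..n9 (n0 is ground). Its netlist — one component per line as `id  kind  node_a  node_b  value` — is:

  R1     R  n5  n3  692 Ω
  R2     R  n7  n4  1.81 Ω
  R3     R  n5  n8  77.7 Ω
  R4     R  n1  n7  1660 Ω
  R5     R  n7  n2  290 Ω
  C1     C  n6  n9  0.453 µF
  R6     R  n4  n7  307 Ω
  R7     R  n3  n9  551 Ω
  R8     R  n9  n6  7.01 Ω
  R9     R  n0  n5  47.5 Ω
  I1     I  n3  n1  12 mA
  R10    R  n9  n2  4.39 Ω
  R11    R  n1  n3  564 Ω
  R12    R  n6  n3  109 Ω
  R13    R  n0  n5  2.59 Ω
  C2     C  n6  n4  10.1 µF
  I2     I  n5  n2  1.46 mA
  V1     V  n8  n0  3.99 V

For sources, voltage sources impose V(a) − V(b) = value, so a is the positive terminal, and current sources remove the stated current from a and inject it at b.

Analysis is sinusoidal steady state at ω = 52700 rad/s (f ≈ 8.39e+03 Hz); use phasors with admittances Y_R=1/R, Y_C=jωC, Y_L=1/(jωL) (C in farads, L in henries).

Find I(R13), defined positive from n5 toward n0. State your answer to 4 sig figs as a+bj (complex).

0.04720+0.000j A

MNA unknowns: 9 node voltages V₁..V_9 plus 1 source current (V1)
R1: Y=0.001445+0.000j on G[5,3]
R2: Y=0.5525+0.000j on G[7,4]
R3: Y=0.01287+0.000j on G[5,8]
R4: Y=0.0006024+0.000j on G[1,7]
R5: Y=0.003448+0.000j on G[7,2]
C1: Y=0.000+0.02387j on G[6,9]
R6: Y=0.003257+0.000j on G[4,7]
R7: Y=0.001815+0.000j on G[3,9]
R8: Y=0.1427+0.000j on G[9,6]
R9: Y=0.02105+0.000j on G[0,5]
I1: z[3]−=0.012, z[1]+=0.012
R10: Y=0.2278+0.000j on G[9,2]
R11: Y=0.001773+0.000j on G[1,3]
R12: Y=0.009174+0.000j on G[6,3]
R13: Y=0.3861+0.000j on G[0,5]
C2: Y=0.000+0.5323j on G[6,4]
I2: z[5]−=0.00146, z[2]+=0.00146
V1: row V8−V0=3.99, i_V1 at 8,0
solve → V1=6.285-0.001276j, V2=1.536-0.0006254j, V3=1.133+0.000j, V4=1.525-0.005063j, V5=0.1223+0.000j, V6=1.525+0.0003571j, V7=1.530-0.005031j, V8=3.990+0.000j, V9=1.530-0.0005587j
aux → i_V1=-0.04978+0.000j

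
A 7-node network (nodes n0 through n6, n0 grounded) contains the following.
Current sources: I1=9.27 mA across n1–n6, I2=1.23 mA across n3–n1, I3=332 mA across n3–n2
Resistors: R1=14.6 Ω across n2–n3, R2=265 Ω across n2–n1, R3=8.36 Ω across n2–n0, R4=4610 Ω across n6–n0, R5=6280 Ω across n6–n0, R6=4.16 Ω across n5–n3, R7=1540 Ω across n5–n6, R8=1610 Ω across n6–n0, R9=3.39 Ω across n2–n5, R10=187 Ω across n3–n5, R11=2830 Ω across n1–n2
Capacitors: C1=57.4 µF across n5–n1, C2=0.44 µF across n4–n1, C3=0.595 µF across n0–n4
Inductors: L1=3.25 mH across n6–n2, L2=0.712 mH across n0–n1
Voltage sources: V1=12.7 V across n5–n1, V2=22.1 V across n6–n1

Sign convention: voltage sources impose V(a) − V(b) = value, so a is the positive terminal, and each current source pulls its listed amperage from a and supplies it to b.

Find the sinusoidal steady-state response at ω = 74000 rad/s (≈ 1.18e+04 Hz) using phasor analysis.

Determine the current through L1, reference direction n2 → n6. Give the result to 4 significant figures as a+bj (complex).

Apply KCL at each of the 6 non-ground nodes and solve the resulting linear system.
Node n1: branches {I1, R2, C1, I2, C2, R11, L2, V1, V2} → V_1 = -13.39+0.06369j
Node n2: branches {R1, R2, R3, I3, R9, L1, R11} → V_2 = -0.07279-0.02980j
Node n3: branches {R1, I2, R6, I3, R10} → V_3 = -1.612+0.04331j
Node n4: branches {C2, C3} → V_4 = -5.690+0.02708j
Node n5: branches {C1, R6, R7, R9, R10, V1} → V_5 = -0.6854+0.06369j
Node n6: branches {I1, R4, R5, R7, R8, L1, V2} → V_6 = 8.715+0.06369j
Source currents: i(V1)=-0.04097-53.98j, i(V2)=-0.005913+0.03647j

-0.0003887+0.03654j A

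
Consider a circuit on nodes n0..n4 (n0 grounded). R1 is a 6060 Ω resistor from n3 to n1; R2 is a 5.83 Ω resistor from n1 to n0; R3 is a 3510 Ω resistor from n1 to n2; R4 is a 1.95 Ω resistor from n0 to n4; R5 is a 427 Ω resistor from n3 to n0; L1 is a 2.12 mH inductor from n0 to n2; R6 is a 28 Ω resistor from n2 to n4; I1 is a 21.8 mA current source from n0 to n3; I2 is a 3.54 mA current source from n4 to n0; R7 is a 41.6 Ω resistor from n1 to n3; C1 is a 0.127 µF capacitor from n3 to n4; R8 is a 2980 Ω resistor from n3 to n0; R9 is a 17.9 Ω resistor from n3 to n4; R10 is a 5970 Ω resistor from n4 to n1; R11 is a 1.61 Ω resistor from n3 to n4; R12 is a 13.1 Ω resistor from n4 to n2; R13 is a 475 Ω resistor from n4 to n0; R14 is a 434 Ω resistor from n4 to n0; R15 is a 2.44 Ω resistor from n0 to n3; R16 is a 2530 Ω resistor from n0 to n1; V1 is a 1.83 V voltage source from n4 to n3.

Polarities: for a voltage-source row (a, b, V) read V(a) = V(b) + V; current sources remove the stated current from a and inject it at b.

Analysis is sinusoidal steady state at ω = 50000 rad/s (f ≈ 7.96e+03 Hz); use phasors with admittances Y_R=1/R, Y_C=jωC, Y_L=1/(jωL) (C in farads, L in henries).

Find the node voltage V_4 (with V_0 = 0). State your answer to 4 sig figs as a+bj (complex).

Apply KCL at each of the 4 non-ground nodes and solve the resulting linear system.
Node n1: branches {R1, R2, R3, R7, R10, R16} → V_1 = -0.1184+0.001150j
Node n2: branches {R3, L1, R6, R12} → V_2 = 0.8436+0.07917j
Node n3: branches {R1, R5, I1, R7, C1, R8, R9, R11, R15, V1} → V_3 = -0.9773+0.008347j
Node n4: branches {R4, R6, I2, C1, R9, R10, R11, R12, R13, R14, V1} → V_4 = 0.8527+0.008347j
Source currents: i(V1)=-1.685-0.008003j

0.8527+0.008347j V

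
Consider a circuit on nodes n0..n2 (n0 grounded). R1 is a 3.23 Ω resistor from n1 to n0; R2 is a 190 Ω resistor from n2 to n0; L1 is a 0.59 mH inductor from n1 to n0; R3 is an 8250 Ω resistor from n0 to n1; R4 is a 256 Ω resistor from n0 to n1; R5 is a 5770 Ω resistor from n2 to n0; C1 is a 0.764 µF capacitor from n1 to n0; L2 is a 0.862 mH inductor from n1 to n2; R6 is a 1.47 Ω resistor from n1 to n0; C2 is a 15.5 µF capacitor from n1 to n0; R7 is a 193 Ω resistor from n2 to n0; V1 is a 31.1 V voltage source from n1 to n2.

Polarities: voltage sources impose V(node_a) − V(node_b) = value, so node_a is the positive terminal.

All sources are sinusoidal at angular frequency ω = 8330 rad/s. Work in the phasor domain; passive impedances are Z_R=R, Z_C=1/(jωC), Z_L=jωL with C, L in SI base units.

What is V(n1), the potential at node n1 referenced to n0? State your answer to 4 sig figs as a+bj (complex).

0.3272+0.02215j V

MNA unknowns: 2 node voltages V₁..V_2 plus 1 source current (V1)
R1: Y=0.3096+0.000j on G[1,0]
R2: Y=0.005263+0.000j on G[2,0]
L1: Y=0.000-0.2035j on G[1,0]
R3: Y=0.0001212+0.000j on G[0,1]
R4: Y=0.003906+0.000j on G[0,1]
R5: Y=0.0001733+0.000j on G[2,0]
C1: Y=0.000+0.006364j on G[1,0]
L2: Y=0.000-0.1393j on G[1,2]
R6: Y=0.6803+0.000j on G[1,0]
C2: Y=0.000+0.1291j on G[1,0]
R7: Y=0.005181+0.000j on G[2,0]
V1: row V1−V2=31.1, i_V1 at 1,2
solve → V1=0.3272+0.02215j, V2=-30.77+0.02215j
aux → i_V1=-0.3267+4.331j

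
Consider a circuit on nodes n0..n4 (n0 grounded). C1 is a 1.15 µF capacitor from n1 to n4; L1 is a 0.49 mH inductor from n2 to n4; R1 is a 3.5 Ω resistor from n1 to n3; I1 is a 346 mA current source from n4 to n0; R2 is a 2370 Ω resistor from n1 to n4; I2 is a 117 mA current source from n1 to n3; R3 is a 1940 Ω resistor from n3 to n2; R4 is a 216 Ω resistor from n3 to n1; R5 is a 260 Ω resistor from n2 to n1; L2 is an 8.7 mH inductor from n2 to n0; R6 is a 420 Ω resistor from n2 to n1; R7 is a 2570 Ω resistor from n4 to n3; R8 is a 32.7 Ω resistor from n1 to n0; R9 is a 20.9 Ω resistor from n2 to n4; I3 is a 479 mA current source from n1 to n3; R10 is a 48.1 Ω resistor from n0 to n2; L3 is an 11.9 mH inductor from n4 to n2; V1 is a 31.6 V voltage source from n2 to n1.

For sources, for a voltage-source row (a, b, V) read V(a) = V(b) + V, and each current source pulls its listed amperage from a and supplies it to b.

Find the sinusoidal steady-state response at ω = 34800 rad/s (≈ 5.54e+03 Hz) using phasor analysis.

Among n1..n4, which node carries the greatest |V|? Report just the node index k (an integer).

Apply KCL at each of the 4 non-ground nodes and solve the resulting linear system.
Node n1: branches {C1, R1, R2, I2, R4, R5, R6, R8, I3, V1} → V_1 = -19.57+0.7732j
Node n2: branches {L1, R3, R5, L2, R6, R9, R10, L3, V1} → V_2 = 12.03+0.7732j
Node n3: branches {R1, I2, R3, R4, R7, I3} → V_3 = -17.43+0.7403j
Node n4: branches {C1, L1, I1, R2, R7, R9, L3} → V_4 = 15.07-23.90j
Source currents: i(V1)=-1.825-1.343j

4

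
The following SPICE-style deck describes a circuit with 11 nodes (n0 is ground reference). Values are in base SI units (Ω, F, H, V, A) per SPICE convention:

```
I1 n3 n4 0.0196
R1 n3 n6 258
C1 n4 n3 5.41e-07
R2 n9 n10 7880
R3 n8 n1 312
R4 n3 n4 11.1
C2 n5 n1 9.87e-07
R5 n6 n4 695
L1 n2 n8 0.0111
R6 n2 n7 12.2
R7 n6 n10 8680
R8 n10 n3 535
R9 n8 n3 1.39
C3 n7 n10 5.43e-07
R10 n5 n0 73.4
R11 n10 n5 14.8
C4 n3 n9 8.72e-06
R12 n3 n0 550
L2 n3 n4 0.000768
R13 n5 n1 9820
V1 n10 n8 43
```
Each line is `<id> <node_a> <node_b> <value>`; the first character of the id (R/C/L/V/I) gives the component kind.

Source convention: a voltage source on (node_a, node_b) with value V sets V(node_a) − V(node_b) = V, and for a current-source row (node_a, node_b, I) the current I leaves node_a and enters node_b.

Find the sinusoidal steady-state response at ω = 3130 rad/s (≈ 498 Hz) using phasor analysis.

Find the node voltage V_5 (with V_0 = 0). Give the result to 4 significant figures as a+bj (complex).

4.810-0.1057j V

MNA unknowns: 10 node voltages V₁..V_10 plus 1 source current (V1)
I1: z[3]−=0.0196, z[4]+=0.0196
R1: Y=0.003876+0.000j on G[3,6]
C1: Y=0.000+0.001693j on G[4,3]
R2: Y=0.0001269+0.000j on G[9,10]
R3: Y=0.003205+0.000j on G[8,1]
R4: Y=0.09009+0.000j on G[3,4]
C2: Y=0.000+0.003089j on G[5,1]
R5: Y=0.001439+0.000j on G[6,4]
L1: Y=0.000-0.02878j on G[2,8]
R6: Y=0.08197+0.000j on G[2,7]
R7: Y=0.0001152+0.000j on G[6,10]
R8: Y=0.001869+0.000j on G[10,3]
R9: Y=0.7194+0.000j on G[8,3]
C3: Y=0.000+0.001700j on G[7,10]
R10: Y=0.01362+0.000j on G[5,0]
R11: Y=0.06757+0.000j on G[10,5]
C4: Y=0.000+0.02729j on G[3,9]
R12: Y=0.001818+0.000j on G[3,0]
L2: Y=0.000-0.4160j on G[3,4]
R13: Y=0.0001018+0.000j on G[5,1]
V1: row V10−V8=43, i_V1 at 10,8
solve → V1=-16.01+20.22j, V2=-38.96+0.8537j, V3=-36.04+0.7923j, V4=-36.03+0.8404j, V5=4.810-0.1057j, V6=-35.13+0.8051j, V7=-38.94+1.801j, V8=-36.26+0.7943j, V9=-36.04+0.5934j, V10=6.741+0.7943j
aux → i_V1=-0.2224-0.1385j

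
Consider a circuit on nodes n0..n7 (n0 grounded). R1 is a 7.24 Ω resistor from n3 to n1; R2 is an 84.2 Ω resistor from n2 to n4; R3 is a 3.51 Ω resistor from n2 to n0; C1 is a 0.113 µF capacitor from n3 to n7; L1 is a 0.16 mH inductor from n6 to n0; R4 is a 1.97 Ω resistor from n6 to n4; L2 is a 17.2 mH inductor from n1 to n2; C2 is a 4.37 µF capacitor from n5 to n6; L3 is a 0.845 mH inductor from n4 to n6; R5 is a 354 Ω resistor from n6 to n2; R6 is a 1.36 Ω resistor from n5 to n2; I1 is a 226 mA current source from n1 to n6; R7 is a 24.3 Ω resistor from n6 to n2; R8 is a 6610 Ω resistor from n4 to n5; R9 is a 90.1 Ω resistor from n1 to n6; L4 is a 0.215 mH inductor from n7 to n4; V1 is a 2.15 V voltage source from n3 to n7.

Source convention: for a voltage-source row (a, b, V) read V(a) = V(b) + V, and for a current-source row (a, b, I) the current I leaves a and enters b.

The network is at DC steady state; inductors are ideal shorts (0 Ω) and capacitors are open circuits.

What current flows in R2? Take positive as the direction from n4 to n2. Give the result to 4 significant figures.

-0.001720 A

Apply KCL at each of the 7 non-ground nodes and solve the resulting linear system.
Node n1: branches {R1, L2, I1, R9} → V_1 = 0.1448
Node n2: branches {R2, R3, L2, R5, R6, R7} → V_2 = 0.1448
Node n3: branches {R1, C1, V1} → V_3 = 2.150
Node n4: branches {R2, R4, L3, R8, L4} → V_4 = 0.000
Node n5: branches {C2, R6, R8} → V_5 = 0.1448
Node n6: branches {L1, R4, C2, L3, R5, I1, R7, R9} → V_6 = 0.000
Node n7: branches {C1, L4, V1} → V_7 = 0.000
Source currents: i(L1)=-0.04125, i(L2)=0.04936, i(L3)=-0.2752, i(L4)=-0.2770, i(V1)=-0.2770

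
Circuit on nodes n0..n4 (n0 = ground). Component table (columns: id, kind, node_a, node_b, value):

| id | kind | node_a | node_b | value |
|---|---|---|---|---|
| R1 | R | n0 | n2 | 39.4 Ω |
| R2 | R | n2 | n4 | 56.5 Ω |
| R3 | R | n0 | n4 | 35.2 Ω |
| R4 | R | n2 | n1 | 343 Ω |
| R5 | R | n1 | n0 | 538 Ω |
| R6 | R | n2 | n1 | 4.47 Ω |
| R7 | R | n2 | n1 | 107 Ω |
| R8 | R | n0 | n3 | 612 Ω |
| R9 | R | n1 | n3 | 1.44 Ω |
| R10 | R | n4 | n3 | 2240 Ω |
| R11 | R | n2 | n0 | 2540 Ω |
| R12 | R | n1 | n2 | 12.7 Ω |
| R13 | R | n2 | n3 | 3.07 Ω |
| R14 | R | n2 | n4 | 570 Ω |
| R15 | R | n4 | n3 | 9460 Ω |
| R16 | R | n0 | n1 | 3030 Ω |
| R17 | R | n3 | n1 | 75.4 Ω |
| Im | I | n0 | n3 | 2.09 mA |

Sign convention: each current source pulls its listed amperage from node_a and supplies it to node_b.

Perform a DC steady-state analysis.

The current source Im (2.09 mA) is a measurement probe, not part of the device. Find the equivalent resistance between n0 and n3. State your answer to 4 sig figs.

R_eq = 25.73 Ω

Element admittances at DC:
  Y(R1) = 0.02538 S between n0,n2
  Y(R2) = 0.01770 S between n2,n4
  Y(R3) = 0.02841 S between n0,n4
  Y(R4) = 0.002915 S between n2,n1
  Y(R5) = 0.001859 S between n1,n0
  Y(R6) = 0.2237 S between n2,n1
  Y(R7) = 0.009346 S between n2,n1
  Y(R8) = 0.001634 S between n0,n3
  Y(R9) = 0.6944 S between n1,n3
  Y(R10) = 0.0004464 S between n4,n3
  Y(R11) = 0.0003937 S between n2,n0
  Y(R12) = 0.07874 S between n1,n2
  Y(R13) = 0.3257 S between n2,n3
  Y(R14) = 0.001754 S between n2,n4
  Y(R15) = 0.0001057 S between n4,n3
  Y(R16) = 0.0003300 S between n0,n1
  Y(R17) = 0.01326 S between n3,n1
  Im: injects 0.00209 A into n3 (from n0)
Assemble and solve the 4×4 MNA system:
  V(n1)=0.05258  V(n2)=0.05027  V(n3)=0.05378  V(n4)=0.02081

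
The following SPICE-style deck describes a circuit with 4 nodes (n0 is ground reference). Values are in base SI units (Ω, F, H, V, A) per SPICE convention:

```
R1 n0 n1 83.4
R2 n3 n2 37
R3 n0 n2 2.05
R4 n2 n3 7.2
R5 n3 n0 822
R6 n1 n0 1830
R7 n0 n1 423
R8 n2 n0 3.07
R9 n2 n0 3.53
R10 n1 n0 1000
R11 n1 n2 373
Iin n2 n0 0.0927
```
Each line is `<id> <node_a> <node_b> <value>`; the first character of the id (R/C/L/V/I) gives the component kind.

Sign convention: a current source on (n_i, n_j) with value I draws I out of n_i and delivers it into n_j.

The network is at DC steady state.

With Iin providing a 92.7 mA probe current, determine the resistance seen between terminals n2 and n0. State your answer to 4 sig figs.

R_eq = 0.9088 Ω

MNA unknowns: 3 node voltages V₁..V_3
R1: Y=0.01199 on G[0,1]
R2: Y=0.02703 on G[3,2]
R3: Y=0.4878 on G[0,2]
R4: Y=0.1389 on G[2,3]
R5: Y=0.001217 on G[3,0]
R6: Y=0.0005464 on G[1,0]
R7: Y=0.002364 on G[0,1]
R8: Y=0.3257 on G[2,0]
R9: Y=0.2833 on G[2,0]
R10: Y=0.001000 on G[1,0]
R11: Y=0.002681 on G[1,2]
Iin: z[2]−=0.0927, z[0]+=0.0927
solve → V1=-0.01216, V2=-0.08425, V3=-0.08363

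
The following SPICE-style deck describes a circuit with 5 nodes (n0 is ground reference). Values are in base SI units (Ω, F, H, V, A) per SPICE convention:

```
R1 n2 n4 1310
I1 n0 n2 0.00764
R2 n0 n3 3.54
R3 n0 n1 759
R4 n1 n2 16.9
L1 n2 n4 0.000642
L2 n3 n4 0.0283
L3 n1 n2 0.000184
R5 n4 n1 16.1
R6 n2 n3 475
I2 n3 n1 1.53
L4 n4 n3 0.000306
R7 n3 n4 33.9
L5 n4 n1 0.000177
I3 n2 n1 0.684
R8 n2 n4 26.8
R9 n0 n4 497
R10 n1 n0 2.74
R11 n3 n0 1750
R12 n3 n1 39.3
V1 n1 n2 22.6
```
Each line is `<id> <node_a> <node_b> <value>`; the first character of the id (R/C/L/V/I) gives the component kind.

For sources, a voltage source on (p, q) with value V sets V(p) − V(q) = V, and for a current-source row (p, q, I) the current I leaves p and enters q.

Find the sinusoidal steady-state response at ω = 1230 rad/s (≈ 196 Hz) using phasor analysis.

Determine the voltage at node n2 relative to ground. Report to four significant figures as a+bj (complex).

-20.43+0.1831j V

Element admittances at ω=1230 rad/s:
  Y(R1) = 0.0007634+0.000j S between n2,n4
  I1: injects 0.00764 A into n2 (from n0)
  Y(R2) = 0.2825+0.000j S between n0,n3
  Y(R3) = 0.001318+0.000j S between n0,n1
  Y(R4) = 0.05917+0.000j S between n1,n2
  Y(L1) = 0.000-1.266j S between n2,n4
  Y(L2) = 0.000-0.02873j S between n3,n4
  Y(L3) = 0.000-4.419j S between n1,n2
  Y(R5) = 0.06211+0.000j S between n4,n1
  Y(R6) = 0.002105+0.000j S between n2,n3
  I2: injects 1.53 A into n1 (from n3)
  Y(L4) = 0.000-2.657j S between n4,n3
  Y(R7) = 0.02950+0.000j S between n3,n4
  Y(L5) = 0.000-4.593j S between n4,n1
  I3: injects 0.684 A into n1 (from n2)
  Y(R8) = 0.03731+0.000j S between n2,n4
  Y(R9) = 0.002012+0.000j S between n0,n4
  Y(R10) = 0.3650+0.000j S between n1,n0
  Y(R11) = 0.0005714+0.000j S between n3,n0
  Y(R12) = 0.02545+0.000j S between n3,n1
  V1: constraint V(n1)−V(n2) = 22.6
Assemble and solve the 5×5 MNA system:
  V(n1)=2.170+0.1831j  V(n2)=-20.43+0.1831j  V(n3)=-2.762-0.2370j  V(n4)=-2.730+0.008356j
  i(V1)=-1.151+122.3j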